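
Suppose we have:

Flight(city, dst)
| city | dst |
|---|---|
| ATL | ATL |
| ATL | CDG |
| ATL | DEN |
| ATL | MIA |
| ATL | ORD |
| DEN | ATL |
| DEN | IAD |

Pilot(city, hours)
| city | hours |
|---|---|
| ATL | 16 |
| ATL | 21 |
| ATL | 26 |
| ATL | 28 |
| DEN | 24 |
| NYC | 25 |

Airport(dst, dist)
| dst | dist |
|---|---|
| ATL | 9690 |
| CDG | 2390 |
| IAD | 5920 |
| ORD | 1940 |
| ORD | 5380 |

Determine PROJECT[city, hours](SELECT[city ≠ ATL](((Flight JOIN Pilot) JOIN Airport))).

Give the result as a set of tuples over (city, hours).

Joining Flight and Pilot on city yields {(ATL, ATL, 16), (ATL, ATL, 21), (ATL, ATL, 26), (ATL, ATL, 28), (ATL, CDG, 16), (ATL, CDG, 21), (ATL, CDG, 26), (ATL, CDG, 28), (ATL, DEN, 16), (ATL, DEN, 21), (ATL, DEN, 26), (ATL, DEN, 28), (ATL, MIA, 16), (ATL, MIA, 21), (ATL, MIA, 26), (ATL, MIA, 28), (ATL, ORD, 16), (ATL, ORD, 21), (ATL, ORD, 26), (ATL, ORD, 28), (DEN, ATL, 24), (DEN, IAD, 24)}.
Joining (Flight JOIN Pilot) and Airport on dst yields {(ATL, ATL, 16, 9690), (ATL, ATL, 21, 9690), (ATL, ATL, 26, 9690), (ATL, ATL, 28, 9690), (ATL, CDG, 16, 2390), (ATL, CDG, 21, 2390), (ATL, CDG, 26, 2390), (ATL, CDG, 28, 2390), (ATL, ORD, 16, 1940), (ATL, ORD, 16, 5380), (ATL, ORD, 21, 1940), (ATL, ORD, 21, 5380), (ATL, ORD, 26, 1940), (ATL, ORD, 26, 5380), (ATL, ORD, 28, 1940), (ATL, ORD, 28, 5380), (DEN, ATL, 24, 9690), (DEN, IAD, 24, 5920)}.
Apply σ_{city ≠ ATL}; surviving tuples: {(DEN, ATL, 24, 9690), (DEN, IAD, 24, 5920)}
π[city, hours]: project onto (city, hours) (1 duplicate(s) eliminated) → {(DEN, 24)}

{(DEN, 24)}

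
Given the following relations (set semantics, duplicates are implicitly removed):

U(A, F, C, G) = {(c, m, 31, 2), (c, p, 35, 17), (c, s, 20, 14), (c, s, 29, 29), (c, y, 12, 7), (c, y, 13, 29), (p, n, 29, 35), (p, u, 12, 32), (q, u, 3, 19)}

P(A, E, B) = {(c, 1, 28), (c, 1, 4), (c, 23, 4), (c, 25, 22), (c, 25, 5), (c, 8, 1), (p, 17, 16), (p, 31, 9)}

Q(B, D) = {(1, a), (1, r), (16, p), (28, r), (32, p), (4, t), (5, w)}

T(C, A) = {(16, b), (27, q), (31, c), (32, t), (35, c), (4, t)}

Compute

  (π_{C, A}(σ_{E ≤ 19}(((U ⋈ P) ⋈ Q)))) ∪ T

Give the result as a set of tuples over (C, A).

{(12, c), (12, p), (13, c), (16, b), (20, c), (27, q), (29, c), (29, p), (31, c), (32, t), (35, c), (4, t)}

Natural join on A: {(c, m, 31, 2, 1, 28), (c, m, 31, 2, 1, 4), (c, m, 31, 2, 23, 4), (c, m, 31, 2, 25, 22), (c, m, 31, 2, 25, 5), (c, m, 31, 2, 8, 1), (c, p, 35, 17, 1, 28), (c, p, 35, 17, 1, 4), (c, p, 35, 17, 23, 4), (c, p, 35, 17, 25, 22), (c, p, 35, 17, 25, 5), (c, p, 35, 17, 8, 1), (c, s, 20, 14, 1, 28), (c, s, 20, 14, 1, 4), (c, s, 20, 14, 23, 4), (c, s, 20, 14, 25, 22), (c, s, 20, 14, 25, 5), (c, s, 20, 14, 8, 1), (c, s, 29, 29, 1, 28), (c, s, 29, 29, 1, 4), (c, s, 29, 29, 23, 4), (c, s, 29, 29, 25, 22), (c, s, 29, 29, 25, 5), (c, s, 29, 29, 8, 1), (c, y, 12, 7, 1, 28), (c, y, 12, 7, 1, 4), (c, y, 12, 7, 23, 4), (c, y, 12, 7, 25, 22), (c, y, 12, 7, 25, 5), (c, y, 12, 7, 8, 1), (c, y, 13, 29, 1, 28), (c, y, 13, 29, 1, 4), (c, y, 13, 29, 23, 4), (c, y, 13, 29, 25, 22), (c, y, 13, 29, 25, 5), (c, y, 13, 29, 8, 1), (p, n, 29, 35, 17, 16), (p, n, 29, 35, 31, 9), (p, u, 12, 32, 17, 16), (p, u, 12, 32, 31, 9)}
Natural join on B: {(c, m, 31, 2, 1, 28, r), (c, m, 31, 2, 1, 4, t), (c, m, 31, 2, 23, 4, t), (c, m, 31, 2, 25, 5, w), (c, m, 31, 2, 8, 1, a), (c, m, 31, 2, 8, 1, r), (c, p, 35, 17, 1, 28, r), (c, p, 35, 17, 1, 4, t), (c, p, 35, 17, 23, 4, t), (c, p, 35, 17, 25, 5, w), (c, p, 35, 17, 8, 1, a), (c, p, 35, 17, 8, 1, r), (c, s, 20, 14, 1, 28, r), (c, s, 20, 14, 1, 4, t), (c, s, 20, 14, 23, 4, t), (c, s, 20, 14, 25, 5, w), (c, s, 20, 14, 8, 1, a), (c, s, 20, 14, 8, 1, r), (c, s, 29, 29, 1, 28, r), (c, s, 29, 29, 1, 4, t), (c, s, 29, 29, 23, 4, t), (c, s, 29, 29, 25, 5, w), (c, s, 29, 29, 8, 1, a), (c, s, 29, 29, 8, 1, r), (c, y, 12, 7, 1, 28, r), (c, y, 12, 7, 1, 4, t), (c, y, 12, 7, 23, 4, t), (c, y, 12, 7, 25, 5, w), (c, y, 12, 7, 8, 1, a), (c, y, 12, 7, 8, 1, r), (c, y, 13, 29, 1, 28, r), (c, y, 13, 29, 1, 4, t), (c, y, 13, 29, 23, 4, t), (c, y, 13, 29, 25, 5, w), (c, y, 13, 29, 8, 1, a), (c, y, 13, 29, 8, 1, r), (p, n, 29, 35, 17, 16, p), (p, u, 12, 32, 17, 16, p)}
σ[E ≤ 19]: keep tuples satisfying E ≤ 19 → {(c, m, 31, 2, 1, 28, r), (c, m, 31, 2, 1, 4, t), (c, m, 31, 2, 8, 1, a), (c, m, 31, 2, 8, 1, r), (c, p, 35, 17, 1, 28, r), (c, p, 35, 17, 1, 4, t), (c, p, 35, 17, 8, 1, a), (c, p, 35, 17, 8, 1, r), (c, s, 20, 14, 1, 28, r), (c, s, 20, 14, 1, 4, t), (c, s, 20, 14, 8, 1, a), (c, s, 20, 14, 8, 1, r), (c, s, 29, 29, 1, 28, r), (c, s, 29, 29, 1, 4, t), (c, s, 29, 29, 8, 1, a), (c, s, 29, 29, 8, 1, r), (c, y, 12, 7, 1, 28, r), (c, y, 12, 7, 1, 4, t), (c, y, 12, 7, 8, 1, a), (c, y, 12, 7, 8, 1, r), (c, y, 13, 29, 1, 28, r), (c, y, 13, 29, 1, 4, t), (c, y, 13, 29, 8, 1, a), (c, y, 13, 29, 8, 1, r), (p, n, 29, 35, 17, 16, p), (p, u, 12, 32, 17, 16, p)}
Projecting to C, A (18 duplicate(s) eliminated): {(12, c), (12, p), (13, c), (20, c), (29, c), (29, p), (31, c), (35, c)}
Union: {(12, c), (12, p), (13, c), (20, c), (29, c), (29, p), (31, c), (35, c)} with {(16, b), (27, q), (31, c), (32, t), (35, c), (4, t)} → {(12, c), (12, p), (13, c), (16, b), (20, c), (27, q), (29, c), (29, p), (31, c), (32, t), (35, c), (4, t)}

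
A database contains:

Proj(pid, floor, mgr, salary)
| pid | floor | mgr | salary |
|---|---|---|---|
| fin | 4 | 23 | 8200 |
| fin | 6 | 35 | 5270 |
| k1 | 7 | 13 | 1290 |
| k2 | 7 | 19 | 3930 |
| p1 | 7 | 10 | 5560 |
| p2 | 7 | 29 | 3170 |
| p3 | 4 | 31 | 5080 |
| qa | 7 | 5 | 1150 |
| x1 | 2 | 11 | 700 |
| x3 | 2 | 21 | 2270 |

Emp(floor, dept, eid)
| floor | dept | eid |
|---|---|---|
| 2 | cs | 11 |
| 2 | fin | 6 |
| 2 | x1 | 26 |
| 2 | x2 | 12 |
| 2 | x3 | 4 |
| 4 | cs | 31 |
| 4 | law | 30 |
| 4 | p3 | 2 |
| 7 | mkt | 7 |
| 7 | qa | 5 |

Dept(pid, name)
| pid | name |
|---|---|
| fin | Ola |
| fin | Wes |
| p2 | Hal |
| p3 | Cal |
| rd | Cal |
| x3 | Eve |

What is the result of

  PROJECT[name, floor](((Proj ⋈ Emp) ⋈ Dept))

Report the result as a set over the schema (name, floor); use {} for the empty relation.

{(Cal, 4), (Eve, 2), (Hal, 7), (Ola, 4), (Wes, 4)}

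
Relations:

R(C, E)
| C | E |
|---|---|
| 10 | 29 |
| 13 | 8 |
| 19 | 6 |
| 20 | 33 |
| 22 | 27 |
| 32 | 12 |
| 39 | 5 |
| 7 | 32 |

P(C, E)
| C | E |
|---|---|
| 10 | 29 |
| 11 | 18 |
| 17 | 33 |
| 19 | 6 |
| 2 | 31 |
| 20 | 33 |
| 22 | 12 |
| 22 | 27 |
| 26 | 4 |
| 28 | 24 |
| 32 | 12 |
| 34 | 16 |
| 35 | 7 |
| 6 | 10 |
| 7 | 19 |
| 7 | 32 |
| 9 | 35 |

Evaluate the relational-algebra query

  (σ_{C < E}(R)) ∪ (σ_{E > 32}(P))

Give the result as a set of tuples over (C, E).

{(10, 29), (17, 33), (20, 33), (22, 27), (7, 32), (9, 35)}

Filtering on C < E leaves {(10, 29), (20, 33), (22, 27), (7, 32)}.
Filtering on E > 32 leaves {(17, 33), (20, 33), (9, 35)}.
Union: {(10, 29), (20, 33), (22, 27), (7, 32)} with {(17, 33), (20, 33), (9, 35)} → {(10, 29), (17, 33), (20, 33), (22, 27), (7, 32), (9, 35)}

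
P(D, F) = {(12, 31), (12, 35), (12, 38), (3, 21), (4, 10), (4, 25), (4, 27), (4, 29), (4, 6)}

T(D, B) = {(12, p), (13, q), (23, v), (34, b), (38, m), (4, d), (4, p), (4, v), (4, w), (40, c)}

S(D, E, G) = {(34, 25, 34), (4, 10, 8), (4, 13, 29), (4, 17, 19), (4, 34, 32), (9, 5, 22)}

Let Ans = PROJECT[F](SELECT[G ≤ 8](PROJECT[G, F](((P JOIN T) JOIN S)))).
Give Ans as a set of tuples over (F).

{10, 25, 27, 29, 6}

P ⋈ T (natural join on D): {(12, 31, p), (12, 35, p), (12, 38, p), (4, 10, d), (4, 10, p), (4, 10, v), (4, 10, w), (4, 25, d), (4, 25, p), (4, 25, v), (4, 25, w), (4, 27, d), (4, 27, p), (4, 27, v), (4, 27, w), (4, 29, d), (4, 29, p), (4, 29, v), (4, 29, w), (4, 6, d), (4, 6, p), (4, 6, v), (4, 6, w)}
(P JOIN T) ⋈ S (natural join on D): {(4, 10, d, 10, 8), (4, 10, d, 13, 29), (4, 10, d, 17, 19), (4, 10, d, 34, 32), (4, 10, p, 10, 8), (4, 10, p, 13, 29), (4, 10, p, 17, 19), (4, 10, p, 34, 32), (4, 10, v, 10, 8), (4, 10, v, 13, 29), (4, 10, v, 17, 19), (4, 10, v, 34, 32), (4, 10, w, 10, 8), (4, 10, w, 13, 29), (4, 10, w, 17, 19), (4, 10, w, 34, 32), (4, 25, d, 10, 8), (4, 25, d, 13, 29), (4, 25, d, 17, 19), (4, 25, d, 34, 32), (4, 25, p, 10, 8), (4, 25, p, 13, 29), (4, 25, p, 17, 19), (4, 25, p, 34, 32), (4, 25, v, 10, 8), (4, 25, v, 13, 29), (4, 25, v, 17, 19), (4, 25, v, 34, 32), (4, 25, w, 10, 8), (4, 25, w, 13, 29), (4, 25, w, 17, 19), (4, 25, w, 34, 32), (4, 27, d, 10, 8), (4, 27, d, 13, 29), (4, 27, d, 17, 19), (4, 27, d, 34, 32), (4, 27, p, 10, 8), (4, 27, p, 13, 29), (4, 27, p, 17, 19), (4, 27, p, 34, 32), (4, 27, v, 10, 8), (4, 27, v, 13, 29), (4, 27, v, 17, 19), (4, 27, v, 34, 32), (4, 27, w, 10, 8), (4, 27, w, 13, 29), (4, 27, w, 17, 19), (4, 27, w, 34, 32), (4, 29, d, 10, 8), (4, 29, d, 13, 29), (4, 29, d, 17, 19), (4, 29, d, 34, 32), (4, 29, p, 10, 8), (4, 29, p, 13, 29), (4, 29, p, 17, 19), (4, 29, p, 34, 32), (4, 29, v, 10, 8), (4, 29, v, 13, 29), (4, 29, v, 17, 19), (4, 29, v, 34, 32), (4, 29, w, 10, 8), (4, 29, w, 13, 29), (4, 29, w, 17, 19), (4, 29, w, 34, 32), (4, 6, d, 10, 8), (4, 6, d, 13, 29), (4, 6, d, 17, 19), (4, 6, d, 34, 32), (4, 6, p, 10, 8), (4, 6, p, 13, 29), (4, 6, p, 17, 19), (4, 6, p, 34, 32), (4, 6, v, 10, 8), (4, 6, v, 13, 29), (4, 6, v, 17, 19), (4, 6, v, 34, 32), (4, 6, w, 10, 8), (4, 6, w, 13, 29), (4, 6, w, 17, 19), (4, 6, w, 34, 32)}
π[G, F]: project onto (G, F) (60 duplicate(s) eliminated) → {(19, 10), (19, 25), (19, 27), (19, 29), (19, 6), (29, 10), (29, 25), (29, 27), (29, 29), (29, 6), (32, 10), (32, 25), (32, 27), (32, 29), (32, 6), (8, 10), (8, 25), (8, 27), (8, 29), (8, 6)}
σ[G ≤ 8]: keep tuples satisfying G ≤ 8 → {(8, 10), (8, 25), (8, 27), (8, 29), (8, 6)}
π[F]: project onto (F) → {10, 25, 27, 29, 6}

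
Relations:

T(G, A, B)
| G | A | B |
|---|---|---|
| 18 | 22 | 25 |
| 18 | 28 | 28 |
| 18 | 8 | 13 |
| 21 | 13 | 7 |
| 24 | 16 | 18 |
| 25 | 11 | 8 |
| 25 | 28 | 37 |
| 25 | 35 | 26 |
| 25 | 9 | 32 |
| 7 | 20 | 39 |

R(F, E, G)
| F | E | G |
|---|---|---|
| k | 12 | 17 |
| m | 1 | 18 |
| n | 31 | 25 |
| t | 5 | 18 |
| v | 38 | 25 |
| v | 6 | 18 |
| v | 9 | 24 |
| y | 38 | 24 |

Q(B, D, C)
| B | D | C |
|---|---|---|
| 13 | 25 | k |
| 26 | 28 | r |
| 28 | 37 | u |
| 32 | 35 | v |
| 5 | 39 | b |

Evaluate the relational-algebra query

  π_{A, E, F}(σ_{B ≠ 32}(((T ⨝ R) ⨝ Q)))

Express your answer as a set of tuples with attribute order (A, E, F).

Joining T and R on G yields {(18, 22, 25, m, 1), (18, 22, 25, t, 5), (18, 22, 25, v, 6), (18, 28, 28, m, 1), (18, 28, 28, t, 5), (18, 28, 28, v, 6), (18, 8, 13, m, 1), (18, 8, 13, t, 5), (18, 8, 13, v, 6), (24, 16, 18, v, 9), (24, 16, 18, y, 38), (25, 11, 8, n, 31), (25, 11, 8, v, 38), (25, 28, 37, n, 31), (25, 28, 37, v, 38), (25, 35, 26, n, 31), (25, 35, 26, v, 38), (25, 9, 32, n, 31), (25, 9, 32, v, 38)}.
Joining (T ⨝ R) and Q on B yields {(18, 28, 28, m, 1, 37, u), (18, 28, 28, t, 5, 37, u), (18, 28, 28, v, 6, 37, u), (18, 8, 13, m, 1, 25, k), (18, 8, 13, t, 5, 25, k), (18, 8, 13, v, 6, 25, k), (25, 35, 26, n, 31, 28, r), (25, 35, 26, v, 38, 28, r), (25, 9, 32, n, 31, 35, v), (25, 9, 32, v, 38, 35, v)}.
σ[B ≠ 32]: keep tuples satisfying B ≠ 32 → {(18, 28, 28, m, 1, 37, u), (18, 28, 28, t, 5, 37, u), (18, 28, 28, v, 6, 37, u), (18, 8, 13, m, 1, 25, k), (18, 8, 13, t, 5, 25, k), (18, 8, 13, v, 6, 25, k), (25, 35, 26, n, 31, 28, r), (25, 35, 26, v, 38, 28, r)}
Keep only column(s) A, E, F: {(28, 1, m), (28, 5, t), (28, 6, v), (35, 31, n), (35, 38, v), (8, 1, m), (8, 5, t), (8, 6, v)}

{(28, 1, m), (28, 5, t), (28, 6, v), (35, 31, n), (35, 38, v), (8, 1, m), (8, 5, t), (8, 6, v)}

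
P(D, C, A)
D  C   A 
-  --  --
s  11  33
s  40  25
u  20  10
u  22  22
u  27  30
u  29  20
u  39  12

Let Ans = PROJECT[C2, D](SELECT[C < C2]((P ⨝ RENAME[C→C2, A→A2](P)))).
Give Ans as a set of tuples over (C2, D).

ρ[C→C2, A→A2]: schema becomes (D, C2, A2); tuples unchanged.
Joining P and RENAME[C→C2, A→A2](P) on D yields {(s, 11, 33, 11, 33), (s, 11, 33, 40, 25), (s, 40, 25, 11, 33), (s, 40, 25, 40, 25), (u, 20, 10, 20, 10), (u, 20, 10, 22, 22), (u, 20, 10, 27, 30), (u, 20, 10, 29, 20), (u, 20, 10, 39, 12), (u, 22, 22, 20, 10), (u, 22, 22, 22, 22), (u, 22, 22, 27, 30), (u, 22, 22, 29, 20), (u, 22, 22, 39, 12), (u, 27, 30, 20, 10), (u, 27, 30, 22, 22), (u, 27, 30, 27, 30), (u, 27, 30, 29, 20), (u, 27, 30, 39, 12), (u, 29, 20, 20, 10), (u, 29, 20, 22, 22), (u, 29, 20, 27, 30), (u, 29, 20, 29, 20), (u, 29, 20, 39, 12), (u, 39, 12, 20, 10), (u, 39, 12, 22, 22), (u, 39, 12, 27, 30), (u, 39, 12, 29, 20), (u, 39, 12, 39, 12)}.
σ[C < C2]: keep tuples satisfying C < C2 → {(s, 11, 33, 40, 25), (u, 20, 10, 22, 22), (u, 20, 10, 27, 30), (u, 20, 10, 29, 20), (u, 20, 10, 39, 12), (u, 22, 22, 27, 30), (u, 22, 22, 29, 20), (u, 22, 22, 39, 12), (u, 27, 30, 29, 20), (u, 27, 30, 39, 12), (u, 29, 20, 39, 12)}
Keep only column(s) C2, D (6 duplicate(s) eliminated): {(22, u), (27, u), (29, u), (39, u), (40, s)}

{(22, u), (27, u), (29, u), (39, u), (40, s)}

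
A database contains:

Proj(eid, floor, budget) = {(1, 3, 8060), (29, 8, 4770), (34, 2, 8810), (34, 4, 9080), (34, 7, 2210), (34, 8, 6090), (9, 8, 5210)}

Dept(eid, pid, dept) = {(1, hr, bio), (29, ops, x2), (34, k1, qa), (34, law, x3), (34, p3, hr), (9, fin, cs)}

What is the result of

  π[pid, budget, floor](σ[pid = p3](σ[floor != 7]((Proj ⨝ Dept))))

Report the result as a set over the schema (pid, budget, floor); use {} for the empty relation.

Proj ⋈ Dept (natural join on eid): {(1, 3, 8060, hr, bio), (29, 8, 4770, ops, x2), (34, 2, 8810, k1, qa), (34, 2, 8810, law, x3), (34, 2, 8810, p3, hr), (34, 4, 9080, k1, qa), (34, 4, 9080, law, x3), (34, 4, 9080, p3, hr), (34, 7, 2210, k1, qa), (34, 7, 2210, law, x3), (34, 7, 2210, p3, hr), (34, 8, 6090, k1, qa), (34, 8, 6090, law, x3), (34, 8, 6090, p3, hr), (9, 8, 5210, fin, cs)}
Filtering on floor != 7 leaves {(1, 3, 8060, hr, bio), (29, 8, 4770, ops, x2), (34, 2, 8810, k1, qa), (34, 2, 8810, law, x3), (34, 2, 8810, p3, hr), (34, 4, 9080, k1, qa), (34, 4, 9080, law, x3), (34, 4, 9080, p3, hr), (34, 8, 6090, k1, qa), (34, 8, 6090, law, x3), (34, 8, 6090, p3, hr), (9, 8, 5210, fin, cs)}.
Filtering on pid = p3 leaves {(34, 2, 8810, p3, hr), (34, 4, 9080, p3, hr), (34, 8, 6090, p3, hr)}.
π[pid, budget, floor]: project onto (pid, budget, floor) → {(p3, 6090, 8), (p3, 8810, 2), (p3, 9080, 4)}

{(p3, 6090, 8), (p3, 8810, 2), (p3, 9080, 4)}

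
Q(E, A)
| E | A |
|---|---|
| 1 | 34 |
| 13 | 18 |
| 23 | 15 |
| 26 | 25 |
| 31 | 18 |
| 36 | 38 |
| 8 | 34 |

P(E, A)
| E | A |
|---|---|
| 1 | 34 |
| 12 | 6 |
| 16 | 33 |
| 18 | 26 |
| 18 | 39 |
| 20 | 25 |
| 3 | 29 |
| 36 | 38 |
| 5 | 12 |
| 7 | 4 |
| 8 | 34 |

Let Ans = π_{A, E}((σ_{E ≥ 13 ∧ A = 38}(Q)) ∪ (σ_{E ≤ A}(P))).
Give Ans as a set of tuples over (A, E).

{(12, 5), (25, 20), (26, 18), (29, 3), (33, 16), (34, 1), (34, 8), (38, 36), (39, 18)}

Selection E ≥ 13 ∧ A = 38: {(36, 38)}
Selection E ≤ A: {(1, 34), (16, 33), (18, 26), (18, 39), (20, 25), (3, 29), (36, 38), (5, 12), (8, 34)}
Union: {(36, 38)} with {(1, 34), (16, 33), (18, 26), (18, 39), (20, 25), (3, 29), (36, 38), (5, 12), (8, 34)} → {(1, 34), (16, 33), (18, 26), (18, 39), (20, 25), (3, 29), (36, 38), (5, 12), (8, 34)}
π[A, E]: project onto (A, E) → {(12, 5), (25, 20), (26, 18), (29, 3), (33, 16), (34, 1), (34, 8), (38, 36), (39, 18)}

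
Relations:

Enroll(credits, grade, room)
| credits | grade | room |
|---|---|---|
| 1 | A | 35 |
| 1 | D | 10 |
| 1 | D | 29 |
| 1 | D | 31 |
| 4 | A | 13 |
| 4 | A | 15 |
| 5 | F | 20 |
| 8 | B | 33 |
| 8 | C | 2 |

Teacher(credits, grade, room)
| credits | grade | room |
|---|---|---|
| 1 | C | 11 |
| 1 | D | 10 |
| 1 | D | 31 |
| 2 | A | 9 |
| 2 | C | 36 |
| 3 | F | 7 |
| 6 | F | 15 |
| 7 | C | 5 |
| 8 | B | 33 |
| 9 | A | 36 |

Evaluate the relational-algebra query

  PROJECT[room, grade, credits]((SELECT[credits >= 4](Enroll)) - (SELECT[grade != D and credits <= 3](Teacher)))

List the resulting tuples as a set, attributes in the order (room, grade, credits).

{(13, A, 4), (15, A, 4), (2, C, 8), (20, F, 5), (33, B, 8)}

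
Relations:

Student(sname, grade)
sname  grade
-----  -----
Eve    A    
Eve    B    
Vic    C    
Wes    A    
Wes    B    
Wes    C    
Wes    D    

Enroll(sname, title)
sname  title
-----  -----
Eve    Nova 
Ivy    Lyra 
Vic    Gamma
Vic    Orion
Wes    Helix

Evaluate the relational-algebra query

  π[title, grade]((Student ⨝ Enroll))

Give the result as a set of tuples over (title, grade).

{(Gamma, C), (Helix, A), (Helix, B), (Helix, C), (Helix, D), (Nova, A), (Nova, B), (Orion, C)}

Student ⋈ Enroll (natural join on sname): {(Eve, A, Nova), (Eve, B, Nova), (Vic, C, Gamma), (Vic, C, Orion), (Wes, A, Helix), (Wes, B, Helix), (Wes, C, Helix), (Wes, D, Helix)}
π[title, grade]: project onto (title, grade) → {(Gamma, C), (Helix, A), (Helix, B), (Helix, C), (Helix, D), (Nova, A), (Nova, B), (Orion, C)}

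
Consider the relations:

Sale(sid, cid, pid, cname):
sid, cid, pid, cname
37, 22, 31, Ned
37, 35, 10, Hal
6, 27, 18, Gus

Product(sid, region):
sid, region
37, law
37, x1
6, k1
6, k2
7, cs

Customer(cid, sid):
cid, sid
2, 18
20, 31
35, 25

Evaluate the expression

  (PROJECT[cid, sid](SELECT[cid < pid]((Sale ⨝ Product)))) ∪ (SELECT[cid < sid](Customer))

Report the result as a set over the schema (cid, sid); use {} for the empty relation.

{(2, 18), (20, 31), (22, 37)}

Joining Sale and Product on sid yields {(37, 22, 31, Ned, law), (37, 22, 31, Ned, x1), (37, 35, 10, Hal, law), (37, 35, 10, Hal, x1), (6, 27, 18, Gus, k1), (6, 27, 18, Gus, k2)}.
Apply σ_{cid < pid}; surviving tuples: {(37, 22, 31, Ned, law), (37, 22, 31, Ned, x1)}
π_{cid, sid} gives {(22, 37)} (1 duplicate(s) eliminated).
Apply σ_{cid < sid}; surviving tuples: {(2, 18), (20, 31)}
Set union of the two operands is {(2, 18), (20, 31), (22, 37)}.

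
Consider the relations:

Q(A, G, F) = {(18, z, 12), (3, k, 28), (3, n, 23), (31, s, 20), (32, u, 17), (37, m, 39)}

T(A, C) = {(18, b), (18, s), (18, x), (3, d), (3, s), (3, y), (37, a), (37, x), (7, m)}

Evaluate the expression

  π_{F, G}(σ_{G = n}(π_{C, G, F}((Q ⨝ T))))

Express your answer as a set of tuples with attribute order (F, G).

Natural join on A: {(18, z, 12, b), (18, z, 12, s), (18, z, 12, x), (3, k, 28, d), (3, k, 28, s), (3, k, 28, y), (3, n, 23, d), (3, n, 23, s), (3, n, 23, y), (37, m, 39, a), (37, m, 39, x)}
π[C, G, F]: project onto (C, G, F) → {(a, m, 39), (b, z, 12), (d, k, 28), (d, n, 23), (s, k, 28), (s, n, 23), (s, z, 12), (x, m, 39), (x, z, 12), (y, k, 28), (y, n, 23)}
σ[G = n]: keep tuples satisfying G = n → {(d, n, 23), (s, n, 23), (y, n, 23)}
π[F, G]: project onto (F, G) (2 duplicate(s) eliminated) → {(23, n)}

{(23, n)}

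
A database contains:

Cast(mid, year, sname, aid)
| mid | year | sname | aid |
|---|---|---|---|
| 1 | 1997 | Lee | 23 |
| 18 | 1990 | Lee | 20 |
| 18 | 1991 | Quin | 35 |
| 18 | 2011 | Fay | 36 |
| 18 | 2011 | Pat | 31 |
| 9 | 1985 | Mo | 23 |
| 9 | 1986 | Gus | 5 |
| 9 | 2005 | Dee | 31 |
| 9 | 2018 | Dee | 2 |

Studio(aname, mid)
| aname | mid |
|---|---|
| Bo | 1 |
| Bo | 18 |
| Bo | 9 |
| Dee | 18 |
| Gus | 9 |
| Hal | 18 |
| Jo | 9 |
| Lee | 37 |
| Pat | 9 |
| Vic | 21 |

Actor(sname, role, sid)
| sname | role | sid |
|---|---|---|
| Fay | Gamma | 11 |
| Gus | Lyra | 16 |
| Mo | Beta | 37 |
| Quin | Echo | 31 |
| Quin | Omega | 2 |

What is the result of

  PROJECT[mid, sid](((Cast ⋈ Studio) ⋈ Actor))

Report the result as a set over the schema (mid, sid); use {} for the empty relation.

Natural join on mid: {(1, 1997, Lee, 23, Bo), (18, 1990, Lee, 20, Bo), (18, 1990, Lee, 20, Dee), (18, 1990, Lee, 20, Hal), (18, 1991, Quin, 35, Bo), (18, 1991, Quin, 35, Dee), (18, 1991, Quin, 35, Hal), (18, 2011, Fay, 36, Bo), (18, 2011, Fay, 36, Dee), (18, 2011, Fay, 36, Hal), (18, 2011, Pat, 31, Bo), (18, 2011, Pat, 31, Dee), (18, 2011, Pat, 31, Hal), (9, 1985, Mo, 23, Bo), (9, 1985, Mo, 23, Gus), (9, 1985, Mo, 23, Jo), (9, 1985, Mo, 23, Pat), (9, 1986, Gus, 5, Bo), (9, 1986, Gus, 5, Gus), (9, 1986, Gus, 5, Jo), (9, 1986, Gus, 5, Pat), (9, 2005, Dee, 31, Bo), (9, 2005, Dee, 31, Gus), (9, 2005, Dee, 31, Jo), (9, 2005, Dee, 31, Pat), (9, 2018, Dee, 2, Bo), (9, 2018, Dee, 2, Gus), (9, 2018, Dee, 2, Jo), (9, 2018, Dee, 2, Pat)}
Natural join on sname: {(18, 1991, Quin, 35, Bo, Echo, 31), (18, 1991, Quin, 35, Bo, Omega, 2), (18, 1991, Quin, 35, Dee, Echo, 31), (18, 1991, Quin, 35, Dee, Omega, 2), (18, 1991, Quin, 35, Hal, Echo, 31), (18, 1991, Quin, 35, Hal, Omega, 2), (18, 2011, Fay, 36, Bo, Gamma, 11), (18, 2011, Fay, 36, Dee, Gamma, 11), (18, 2011, Fay, 36, Hal, Gamma, 11), (9, 1985, Mo, 23, Bo, Beta, 37), (9, 1985, Mo, 23, Gus, Beta, 37), (9, 1985, Mo, 23, Jo, Beta, 37), (9, 1985, Mo, 23, Pat, Beta, 37), (9, 1986, Gus, 5, Bo, Lyra, 16), (9, 1986, Gus, 5, Gus, Lyra, 16), (9, 1986, Gus, 5, Jo, Lyra, 16), (9, 1986, Gus, 5, Pat, Lyra, 16)}
Keep only column(s) mid, sid (12 duplicate(s) eliminated): {(18, 11), (18, 2), (18, 31), (9, 16), (9, 37)}

{(18, 11), (18, 2), (18, 31), (9, 16), (9, 37)}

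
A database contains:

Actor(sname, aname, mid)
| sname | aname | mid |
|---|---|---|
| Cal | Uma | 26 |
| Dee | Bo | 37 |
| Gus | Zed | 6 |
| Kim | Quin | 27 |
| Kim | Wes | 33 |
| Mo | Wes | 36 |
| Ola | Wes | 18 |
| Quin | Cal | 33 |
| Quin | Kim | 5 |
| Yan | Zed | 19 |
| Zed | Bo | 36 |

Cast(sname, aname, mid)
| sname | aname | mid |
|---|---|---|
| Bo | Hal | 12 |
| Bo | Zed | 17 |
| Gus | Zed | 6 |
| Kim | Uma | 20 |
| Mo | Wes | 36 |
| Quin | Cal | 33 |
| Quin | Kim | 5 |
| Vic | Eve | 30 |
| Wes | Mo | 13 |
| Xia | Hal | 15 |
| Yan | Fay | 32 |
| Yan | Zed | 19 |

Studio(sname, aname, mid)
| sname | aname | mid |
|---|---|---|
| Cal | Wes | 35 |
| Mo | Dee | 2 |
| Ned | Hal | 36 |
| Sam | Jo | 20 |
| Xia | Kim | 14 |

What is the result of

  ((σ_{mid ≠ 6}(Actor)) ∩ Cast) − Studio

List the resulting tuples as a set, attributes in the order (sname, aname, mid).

{(Mo, Wes, 36), (Quin, Cal, 33), (Quin, Kim, 5), (Yan, Zed, 19)}

Apply σ_{mid ≠ 6}; surviving tuples: {(Cal, Uma, 26), (Dee, Bo, 37), (Kim, Quin, 27), (Kim, Wes, 33), (Mo, Wes, 36), (Ola, Wes, 18), (Quin, Cal, 33), (Quin, Kim, 5), (Yan, Zed, 19), (Zed, Bo, 36)}
Set intersection of the two operands is {(Mo, Wes, 36), (Quin, Cal, 33), (Quin, Kim, 5), (Yan, Zed, 19)}.
Set difference of the two operands is {(Mo, Wes, 36), (Quin, Cal, 33), (Quin, Kim, 5), (Yan, Zed, 19)}.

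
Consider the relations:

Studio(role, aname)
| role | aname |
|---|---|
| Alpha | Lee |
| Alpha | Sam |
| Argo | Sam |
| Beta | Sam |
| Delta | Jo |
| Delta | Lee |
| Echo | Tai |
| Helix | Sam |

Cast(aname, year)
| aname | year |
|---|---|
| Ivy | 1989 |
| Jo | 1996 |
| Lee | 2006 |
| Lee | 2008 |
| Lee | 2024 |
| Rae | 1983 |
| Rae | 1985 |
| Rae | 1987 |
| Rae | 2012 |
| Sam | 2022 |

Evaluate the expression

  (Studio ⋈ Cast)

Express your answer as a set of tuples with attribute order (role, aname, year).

{(Alpha, Lee, 2006), (Alpha, Lee, 2008), (Alpha, Lee, 2024), (Alpha, Sam, 2022), (Argo, Sam, 2022), (Beta, Sam, 2022), (Delta, Jo, 1996), (Delta, Lee, 2006), (Delta, Lee, 2008), (Delta, Lee, 2024), (Helix, Sam, 2022)}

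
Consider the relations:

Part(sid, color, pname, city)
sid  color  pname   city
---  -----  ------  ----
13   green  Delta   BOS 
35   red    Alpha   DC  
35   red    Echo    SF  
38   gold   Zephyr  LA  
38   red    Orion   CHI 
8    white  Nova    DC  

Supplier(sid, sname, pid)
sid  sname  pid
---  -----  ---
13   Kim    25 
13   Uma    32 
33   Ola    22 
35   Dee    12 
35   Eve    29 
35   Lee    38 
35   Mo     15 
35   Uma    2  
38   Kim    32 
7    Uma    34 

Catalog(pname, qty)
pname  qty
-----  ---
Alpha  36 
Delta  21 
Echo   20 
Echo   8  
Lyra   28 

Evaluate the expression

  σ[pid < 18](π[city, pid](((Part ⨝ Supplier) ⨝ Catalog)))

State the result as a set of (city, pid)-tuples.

{(DC, 12), (DC, 15), (DC, 2), (SF, 12), (SF, 15), (SF, 2)}

Natural join on sid: {(13, green, Delta, BOS, Kim, 25), (13, green, Delta, BOS, Uma, 32), (35, red, Alpha, DC, Dee, 12), (35, red, Alpha, DC, Eve, 29), (35, red, Alpha, DC, Lee, 38), (35, red, Alpha, DC, Mo, 15), (35, red, Alpha, DC, Uma, 2), (35, red, Echo, SF, Dee, 12), (35, red, Echo, SF, Eve, 29), (35, red, Echo, SF, Lee, 38), (35, red, Echo, SF, Mo, 15), (35, red, Echo, SF, Uma, 2), (38, gold, Zephyr, LA, Kim, 32), (38, red, Orion, CHI, Kim, 32)}
Natural join on pname: {(13, green, Delta, BOS, Kim, 25, 21), (13, green, Delta, BOS, Uma, 32, 21), (35, red, Alpha, DC, Dee, 12, 36), (35, red, Alpha, DC, Eve, 29, 36), (35, red, Alpha, DC, Lee, 38, 36), (35, red, Alpha, DC, Mo, 15, 36), (35, red, Alpha, DC, Uma, 2, 36), (35, red, Echo, SF, Dee, 12, 20), (35, red, Echo, SF, Dee, 12, 8), (35, red, Echo, SF, Eve, 29, 20), (35, red, Echo, SF, Eve, 29, 8), (35, red, Echo, SF, Lee, 38, 20), (35, red, Echo, SF, Lee, 38, 8), (35, red, Echo, SF, Mo, 15, 20), (35, red, Echo, SF, Mo, 15, 8), (35, red, Echo, SF, Uma, 2, 20), (35, red, Echo, SF, Uma, 2, 8)}
Projecting to city, pid (5 duplicate(s) eliminated): {(BOS, 25), (BOS, 32), (DC, 12), (DC, 15), (DC, 2), (DC, 29), (DC, 38), (SF, 12), (SF, 15), (SF, 2), (SF, 29), (SF, 38)}
Selection pid < 18: {(DC, 12), (DC, 15), (DC, 2), (SF, 12), (SF, 15), (SF, 2)}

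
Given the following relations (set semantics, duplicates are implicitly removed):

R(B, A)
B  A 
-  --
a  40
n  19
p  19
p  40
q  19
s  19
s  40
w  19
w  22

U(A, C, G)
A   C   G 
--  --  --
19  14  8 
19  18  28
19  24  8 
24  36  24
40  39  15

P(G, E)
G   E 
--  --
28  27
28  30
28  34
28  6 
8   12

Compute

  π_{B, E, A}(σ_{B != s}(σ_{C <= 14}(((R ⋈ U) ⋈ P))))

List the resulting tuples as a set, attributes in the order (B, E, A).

Natural join on A: {(a, 40, 39, 15), (n, 19, 14, 8), (n, 19, 18, 28), (n, 19, 24, 8), (p, 19, 14, 8), (p, 19, 18, 28), (p, 19, 24, 8), (p, 40, 39, 15), (q, 19, 14, 8), (q, 19, 18, 28), (q, 19, 24, 8), (s, 19, 14, 8), (s, 19, 18, 28), (s, 19, 24, 8), (s, 40, 39, 15), (w, 19, 14, 8), (w, 19, 18, 28), (w, 19, 24, 8)}
Natural join on G: {(n, 19, 14, 8, 12), (n, 19, 18, 28, 27), (n, 19, 18, 28, 30), (n, 19, 18, 28, 34), (n, 19, 18, 28, 6), (n, 19, 24, 8, 12), (p, 19, 14, 8, 12), (p, 19, 18, 28, 27), (p, 19, 18, 28, 30), (p, 19, 18, 28, 34), (p, 19, 18, 28, 6), (p, 19, 24, 8, 12), (q, 19, 14, 8, 12), (q, 19, 18, 28, 27), (q, 19, 18, 28, 30), (q, 19, 18, 28, 34), (q, 19, 18, 28, 6), (q, 19, 24, 8, 12), (s, 19, 14, 8, 12), (s, 19, 18, 28, 27), (s, 19, 18, 28, 30), (s, 19, 18, 28, 34), (s, 19, 18, 28, 6), (s, 19, 24, 8, 12), (w, 19, 14, 8, 12), (w, 19, 18, 28, 27), (w, 19, 18, 28, 30), (w, 19, 18, 28, 34), (w, 19, 18, 28, 6), (w, 19, 24, 8, 12)}
Selection C <= 14: {(n, 19, 14, 8, 12), (p, 19, 14, 8, 12), (q, 19, 14, 8, 12), (s, 19, 14, 8, 12), (w, 19, 14, 8, 12)}
Selection B != s: {(n, 19, 14, 8, 12), (p, 19, 14, 8, 12), (q, 19, 14, 8, 12), (w, 19, 14, 8, 12)}
Projecting to B, E, A: {(n, 12, 19), (p, 12, 19), (q, 12, 19), (w, 12, 19)}

{(n, 12, 19), (p, 12, 19), (q, 12, 19), (w, 12, 19)}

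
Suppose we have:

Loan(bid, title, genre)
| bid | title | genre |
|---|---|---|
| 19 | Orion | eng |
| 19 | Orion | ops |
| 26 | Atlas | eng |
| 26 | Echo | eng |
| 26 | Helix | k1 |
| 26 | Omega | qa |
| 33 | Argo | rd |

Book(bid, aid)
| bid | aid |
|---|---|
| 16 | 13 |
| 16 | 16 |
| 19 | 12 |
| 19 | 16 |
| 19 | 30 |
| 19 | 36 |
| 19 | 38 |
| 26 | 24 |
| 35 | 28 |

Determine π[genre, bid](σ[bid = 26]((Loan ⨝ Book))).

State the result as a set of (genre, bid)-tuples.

{(eng, 26), (k1, 26), (qa, 26)}

Loan ⋈ Book (natural join on bid): {(19, Orion, eng, 12), (19, Orion, eng, 16), (19, Orion, eng, 30), (19, Orion, eng, 36), (19, Orion, eng, 38), (19, Orion, ops, 12), (19, Orion, ops, 16), (19, Orion, ops, 30), (19, Orion, ops, 36), (19, Orion, ops, 38), (26, Atlas, eng, 24), (26, Echo, eng, 24), (26, Helix, k1, 24), (26, Omega, qa, 24)}
Apply σ_{bid = 26}; surviving tuples: {(26, Atlas, eng, 24), (26, Echo, eng, 24), (26, Helix, k1, 24), (26, Omega, qa, 24)}
π_{genre, bid} gives {(eng, 26), (k1, 26), (qa, 26)} (1 duplicate(s) eliminated).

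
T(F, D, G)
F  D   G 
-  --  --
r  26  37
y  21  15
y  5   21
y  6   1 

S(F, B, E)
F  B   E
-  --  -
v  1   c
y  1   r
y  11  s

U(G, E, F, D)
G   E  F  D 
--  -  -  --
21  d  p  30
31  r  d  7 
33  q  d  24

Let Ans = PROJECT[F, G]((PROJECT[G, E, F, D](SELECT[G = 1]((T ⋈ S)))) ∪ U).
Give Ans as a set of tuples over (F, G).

Natural join on F: {(y, 21, 15, 1, r), (y, 21, 15, 11, s), (y, 5, 21, 1, r), (y, 5, 21, 11, s), (y, 6, 1, 1, r), (y, 6, 1, 11, s)}
Filtering on G = 1 leaves {(y, 6, 1, 1, r), (y, 6, 1, 11, s)}.
π_{G, E, F, D} gives {(1, r, y, 6), (1, s, y, 6)}.
Union: {(1, r, y, 6), (1, s, y, 6)} with {(21, d, p, 30), (31, r, d, 7), (33, q, d, 24)} → {(1, r, y, 6), (1, s, y, 6), (21, d, p, 30), (31, r, d, 7), (33, q, d, 24)}
π_{F, G} gives {(d, 31), (d, 33), (p, 21), (y, 1)} (1 duplicate(s) eliminated).

{(d, 31), (d, 33), (p, 21), (y, 1)}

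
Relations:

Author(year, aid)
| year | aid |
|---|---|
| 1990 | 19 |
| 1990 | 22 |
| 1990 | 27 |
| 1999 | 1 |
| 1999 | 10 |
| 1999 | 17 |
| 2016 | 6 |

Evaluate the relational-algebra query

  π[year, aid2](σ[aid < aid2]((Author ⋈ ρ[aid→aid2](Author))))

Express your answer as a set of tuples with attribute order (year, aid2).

ρ[aid→aid2]: schema becomes (year, aid2); tuples unchanged.
Joining Author and ρ[aid→aid2](Author) on year yields {(1990, 19, 19), (1990, 19, 22), (1990, 19, 27), (1990, 22, 19), (1990, 22, 22), (1990, 22, 27), (1990, 27, 19), (1990, 27, 22), (1990, 27, 27), (1999, 1, 1), (1999, 1, 10), (1999, 1, 17), (1999, 10, 1), (1999, 10, 10), (1999, 10, 17), (1999, 17, 1), (1999, 17, 10), (1999, 17, 17), (2016, 6, 6)}.
σ[aid < aid2]: keep tuples satisfying aid < aid2 → {(1990, 19, 22), (1990, 19, 27), (1990, 22, 27), (1999, 1, 10), (1999, 1, 17), (1999, 10, 17)}
Keep only column(s) year, aid2 (2 duplicate(s) eliminated): {(1990, 22), (1990, 27), (1999, 10), (1999, 17)}

{(1990, 22), (1990, 27), (1999, 10), (1999, 17)}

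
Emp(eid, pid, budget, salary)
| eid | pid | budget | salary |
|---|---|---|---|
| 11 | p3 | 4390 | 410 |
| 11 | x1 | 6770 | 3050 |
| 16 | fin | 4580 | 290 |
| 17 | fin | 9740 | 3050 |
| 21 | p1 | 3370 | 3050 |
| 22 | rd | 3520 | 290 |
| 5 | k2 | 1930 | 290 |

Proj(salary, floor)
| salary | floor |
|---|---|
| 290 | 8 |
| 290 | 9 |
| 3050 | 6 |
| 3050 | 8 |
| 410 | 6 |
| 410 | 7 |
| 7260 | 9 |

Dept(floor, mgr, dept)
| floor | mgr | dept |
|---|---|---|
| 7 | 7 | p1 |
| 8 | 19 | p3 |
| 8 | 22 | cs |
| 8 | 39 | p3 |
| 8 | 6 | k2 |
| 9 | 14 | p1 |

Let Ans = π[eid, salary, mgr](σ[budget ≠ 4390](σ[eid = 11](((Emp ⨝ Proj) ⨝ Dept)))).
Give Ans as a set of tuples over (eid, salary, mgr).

{(11, 3050, 19), (11, 3050, 22), (11, 3050, 39), (11, 3050, 6)}

Joining Emp and Proj on salary yields {(11, p3, 4390, 410, 6), (11, p3, 4390, 410, 7), (11, x1, 6770, 3050, 6), (11, x1, 6770, 3050, 8), (16, fin, 4580, 290, 8), (16, fin, 4580, 290, 9), (17, fin, 9740, 3050, 6), (17, fin, 9740, 3050, 8), (21, p1, 3370, 3050, 6), (21, p1, 3370, 3050, 8), (22, rd, 3520, 290, 8), (22, rd, 3520, 290, 9), (5, k2, 1930, 290, 8), (5, k2, 1930, 290, 9)}.
Joining (Emp ⨝ Proj) and Dept on floor yields {(11, p3, 4390, 410, 7, 7, p1), (11, x1, 6770, 3050, 8, 19, p3), (11, x1, 6770, 3050, 8, 22, cs), (11, x1, 6770, 3050, 8, 39, p3), (11, x1, 6770, 3050, 8, 6, k2), (16, fin, 4580, 290, 8, 19, p3), (16, fin, 4580, 290, 8, 22, cs), (16, fin, 4580, 290, 8, 39, p3), (16, fin, 4580, 290, 8, 6, k2), (16, fin, 4580, 290, 9, 14, p1), (17, fin, 9740, 3050, 8, 19, p3), (17, fin, 9740, 3050, 8, 22, cs), (17, fin, 9740, 3050, 8, 39, p3), (17, fin, 9740, 3050, 8, 6, k2), (21, p1, 3370, 3050, 8, 19, p3), (21, p1, 3370, 3050, 8, 22, cs), (21, p1, 3370, 3050, 8, 39, p3), (21, p1, 3370, 3050, 8, 6, k2), (22, rd, 3520, 290, 8, 19, p3), (22, rd, 3520, 290, 8, 22, cs), (22, rd, 3520, 290, 8, 39, p3), (22, rd, 3520, 290, 8, 6, k2), (22, rd, 3520, 290, 9, 14, p1), (5, k2, 1930, 290, 8, 19, p3), (5, k2, 1930, 290, 8, 22, cs), (5, k2, 1930, 290, 8, 39, p3), (5, k2, 1930, 290, 8, 6, k2), (5, k2, 1930, 290, 9, 14, p1)}.
Selection eid = 11: {(11, p3, 4390, 410, 7, 7, p1), (11, x1, 6770, 3050, 8, 19, p3), (11, x1, 6770, 3050, 8, 22, cs), (11, x1, 6770, 3050, 8, 39, p3), (11, x1, 6770, 3050, 8, 6, k2)}
Selection budget ≠ 4390: {(11, x1, 6770, 3050, 8, 19, p3), (11, x1, 6770, 3050, 8, 22, cs), (11, x1, 6770, 3050, 8, 39, p3), (11, x1, 6770, 3050, 8, 6, k2)}
π_{eid, salary, mgr} gives {(11, 3050, 19), (11, 3050, 22), (11, 3050, 39), (11, 3050, 6)}.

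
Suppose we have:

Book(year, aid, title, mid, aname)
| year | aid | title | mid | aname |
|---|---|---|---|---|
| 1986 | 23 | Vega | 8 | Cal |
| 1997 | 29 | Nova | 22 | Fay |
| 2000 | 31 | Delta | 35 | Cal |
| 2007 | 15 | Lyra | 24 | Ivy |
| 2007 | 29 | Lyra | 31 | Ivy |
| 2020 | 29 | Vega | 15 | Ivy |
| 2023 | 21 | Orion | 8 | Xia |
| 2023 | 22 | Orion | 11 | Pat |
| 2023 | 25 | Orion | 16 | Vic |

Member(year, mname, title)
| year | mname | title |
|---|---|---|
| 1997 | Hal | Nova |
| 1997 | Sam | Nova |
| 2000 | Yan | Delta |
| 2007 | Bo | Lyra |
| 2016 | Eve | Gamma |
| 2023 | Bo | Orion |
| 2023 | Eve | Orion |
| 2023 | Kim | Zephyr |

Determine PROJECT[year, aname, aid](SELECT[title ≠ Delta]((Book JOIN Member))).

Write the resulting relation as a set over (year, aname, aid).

{(1997, Fay, 29), (2007, Ivy, 15), (2007, Ivy, 29), (2023, Pat, 22), (2023, Vic, 25), (2023, Xia, 21)}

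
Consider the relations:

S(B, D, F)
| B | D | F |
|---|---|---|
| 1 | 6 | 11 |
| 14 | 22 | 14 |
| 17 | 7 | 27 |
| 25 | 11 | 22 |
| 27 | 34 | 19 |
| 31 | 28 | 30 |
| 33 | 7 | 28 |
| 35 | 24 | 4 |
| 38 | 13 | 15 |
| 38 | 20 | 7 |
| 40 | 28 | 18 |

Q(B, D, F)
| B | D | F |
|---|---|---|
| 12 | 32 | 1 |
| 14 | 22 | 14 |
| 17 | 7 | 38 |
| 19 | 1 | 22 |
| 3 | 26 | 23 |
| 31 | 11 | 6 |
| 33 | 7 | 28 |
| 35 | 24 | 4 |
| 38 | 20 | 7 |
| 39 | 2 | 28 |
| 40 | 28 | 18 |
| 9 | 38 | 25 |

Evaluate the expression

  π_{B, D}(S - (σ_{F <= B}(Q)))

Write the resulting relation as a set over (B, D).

Apply σ_{F <= B}; surviving tuples: {(12, 32, 1), (14, 22, 14), (31, 11, 6), (33, 7, 28), (35, 24, 4), (38, 20, 7), (39, 2, 28), (40, 28, 18)}
Difference: {(1, 6, 11), (14, 22, 14), (17, 7, 27), (25, 11, 22), (27, 34, 19), (31, 28, 30), (33, 7, 28), (35, 24, 4), (38, 13, 15), (38, 20, 7), (40, 28, 18)} with {(12, 32, 1), (14, 22, 14), (31, 11, 6), (33, 7, 28), (35, 24, 4), (38, 20, 7), (39, 2, 28), (40, 28, 18)} → {(1, 6, 11), (17, 7, 27), (25, 11, 22), (27, 34, 19), (31, 28, 30), (38, 13, 15)}
Keep only column(s) B, D: {(1, 6), (17, 7), (25, 11), (27, 34), (31, 28), (38, 13)}

{(1, 6), (17, 7), (25, 11), (27, 34), (31, 28), (38, 13)}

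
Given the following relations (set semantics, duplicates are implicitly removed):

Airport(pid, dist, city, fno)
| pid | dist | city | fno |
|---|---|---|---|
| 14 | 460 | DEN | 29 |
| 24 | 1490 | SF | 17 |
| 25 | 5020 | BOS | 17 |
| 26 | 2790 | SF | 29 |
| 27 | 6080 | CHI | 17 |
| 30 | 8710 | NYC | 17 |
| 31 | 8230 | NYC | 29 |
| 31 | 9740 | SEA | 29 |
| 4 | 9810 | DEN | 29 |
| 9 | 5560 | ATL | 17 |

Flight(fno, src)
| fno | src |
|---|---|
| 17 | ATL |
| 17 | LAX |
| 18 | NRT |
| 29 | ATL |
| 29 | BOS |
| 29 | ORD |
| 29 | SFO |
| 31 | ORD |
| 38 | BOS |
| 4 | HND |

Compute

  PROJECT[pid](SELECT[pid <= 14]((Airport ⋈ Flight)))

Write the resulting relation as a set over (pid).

Airport ⋈ Flight (natural join on fno): {(14, 460, DEN, 29, ATL), (14, 460, DEN, 29, BOS), (14, 460, DEN, 29, ORD), (14, 460, DEN, 29, SFO), (24, 1490, SF, 17, ATL), (24, 1490, SF, 17, LAX), (25, 5020, BOS, 17, ATL), (25, 5020, BOS, 17, LAX), (26, 2790, SF, 29, ATL), (26, 2790, SF, 29, BOS), (26, 2790, SF, 29, ORD), (26, 2790, SF, 29, SFO), (27, 6080, CHI, 17, ATL), (27, 6080, CHI, 17, LAX), (30, 8710, NYC, 17, ATL), (30, 8710, NYC, 17, LAX), (31, 8230, NYC, 29, ATL), (31, 8230, NYC, 29, BOS), (31, 8230, NYC, 29, ORD), (31, 8230, NYC, 29, SFO), (31, 9740, SEA, 29, ATL), (31, 9740, SEA, 29, BOS), (31, 9740, SEA, 29, ORD), (31, 9740, SEA, 29, SFO), (4, 9810, DEN, 29, ATL), (4, 9810, DEN, 29, BOS), (4, 9810, DEN, 29, ORD), (4, 9810, DEN, 29, SFO), (9, 5560, ATL, 17, ATL), (9, 5560, ATL, 17, LAX)}
Apply σ_{pid <= 14}; surviving tuples: {(14, 460, DEN, 29, ATL), (14, 460, DEN, 29, BOS), (14, 460, DEN, 29, ORD), (14, 460, DEN, 29, SFO), (4, 9810, DEN, 29, ATL), (4, 9810, DEN, 29, BOS), (4, 9810, DEN, 29, ORD), (4, 9810, DEN, 29, SFO), (9, 5560, ATL, 17, ATL), (9, 5560, ATL, 17, LAX)}
Projecting to pid (7 duplicate(s) eliminated): {14, 4, 9}

{14, 4, 9}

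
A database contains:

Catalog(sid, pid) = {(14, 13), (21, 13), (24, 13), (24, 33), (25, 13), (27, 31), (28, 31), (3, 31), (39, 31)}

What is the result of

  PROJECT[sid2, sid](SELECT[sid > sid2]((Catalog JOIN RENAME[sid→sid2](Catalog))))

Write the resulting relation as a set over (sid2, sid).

{(14, 21), (14, 24), (14, 25), (21, 24), (21, 25), (24, 25), (27, 28), (27, 39), (28, 39), (3, 27), (3, 28), (3, 39)}

ρ[sid→sid2]: schema becomes (sid2, pid); tuples unchanged.
Natural join on pid: {(14, 13, 14), (14, 13, 21), (14, 13, 24), (14, 13, 25), (21, 13, 14), (21, 13, 21), (21, 13, 24), (21, 13, 25), (24, 13, 14), (24, 13, 21), (24, 13, 24), (24, 13, 25), (24, 33, 24), (25, 13, 14), (25, 13, 21), (25, 13, 24), (25, 13, 25), (27, 31, 27), (27, 31, 28), (27, 31, 3), (27, 31, 39), (28, 31, 27), (28, 31, 28), (28, 31, 3), (28, 31, 39), (3, 31, 27), (3, 31, 28), (3, 31, 3), (3, 31, 39), (39, 31, 27), (39, 31, 28), (39, 31, 3), (39, 31, 39)}
Selection sid > sid2: {(21, 13, 14), (24, 13, 14), (24, 13, 21), (25, 13, 14), (25, 13, 21), (25, 13, 24), (27, 31, 3), (28, 31, 27), (28, 31, 3), (39, 31, 27), (39, 31, 28), (39, 31, 3)}
π_{sid2, sid} gives {(14, 21), (14, 24), (14, 25), (21, 24), (21, 25), (24, 25), (27, 28), (27, 39), (28, 39), (3, 27), (3, 28), (3, 39)}.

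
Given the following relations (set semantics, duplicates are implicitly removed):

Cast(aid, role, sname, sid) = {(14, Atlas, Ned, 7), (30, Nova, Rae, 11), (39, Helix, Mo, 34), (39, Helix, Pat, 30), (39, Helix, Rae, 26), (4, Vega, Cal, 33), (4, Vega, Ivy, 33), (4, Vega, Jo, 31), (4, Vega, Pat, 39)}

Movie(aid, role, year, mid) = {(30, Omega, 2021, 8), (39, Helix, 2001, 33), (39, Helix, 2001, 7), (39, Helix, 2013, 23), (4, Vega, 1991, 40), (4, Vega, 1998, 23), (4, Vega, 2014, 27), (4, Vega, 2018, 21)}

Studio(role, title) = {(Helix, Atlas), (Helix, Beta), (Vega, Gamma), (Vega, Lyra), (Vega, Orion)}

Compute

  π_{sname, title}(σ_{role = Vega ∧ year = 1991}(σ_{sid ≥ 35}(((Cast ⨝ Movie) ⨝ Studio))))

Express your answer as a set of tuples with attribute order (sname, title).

{(Pat, Gamma), (Pat, Lyra), (Pat, Orion)}

Natural join on aid, role: {(39, Helix, Mo, 34, 2001, 33), (39, Helix, Mo, 34, 2001, 7), (39, Helix, Mo, 34, 2013, 23), (39, Helix, Pat, 30, 2001, 33), (39, Helix, Pat, 30, 2001, 7), (39, Helix, Pat, 30, 2013, 23), (39, Helix, Rae, 26, 2001, 33), (39, Helix, Rae, 26, 2001, 7), (39, Helix, Rae, 26, 2013, 23), (4, Vega, Cal, 33, 1991, 40), (4, Vega, Cal, 33, 1998, 23), (4, Vega, Cal, 33, 2014, 27), (4, Vega, Cal, 33, 2018, 21), (4, Vega, Ivy, 33, 1991, 40), (4, Vega, Ivy, 33, 1998, 23), (4, Vega, Ivy, 33, 2014, 27), (4, Vega, Ivy, 33, 2018, 21), (4, Vega, Jo, 31, 1991, 40), (4, Vega, Jo, 31, 1998, 23), (4, Vega, Jo, 31, 2014, 27), (4, Vega, Jo, 31, 2018, 21), (4, Vega, Pat, 39, 1991, 40), (4, Vega, Pat, 39, 1998, 23), (4, Vega, Pat, 39, 2014, 27), (4, Vega, Pat, 39, 2018, 21)}
Natural join on role: {(39, Helix, Mo, 34, 2001, 33, Atlas), (39, Helix, Mo, 34, 2001, 33, Beta), (39, Helix, Mo, 34, 2001, 7, Atlas), (39, Helix, Mo, 34, 2001, 7, Beta), (39, Helix, Mo, 34, 2013, 23, Atlas), (39, Helix, Mo, 34, 2013, 23, Beta), (39, Helix, Pat, 30, 2001, 33, Atlas), (39, Helix, Pat, 30, 2001, 33, Beta), (39, Helix, Pat, 30, 2001, 7, Atlas), (39, Helix, Pat, 30, 2001, 7, Beta), (39, Helix, Pat, 30, 2013, 23, Atlas), (39, Helix, Pat, 30, 2013, 23, Beta), (39, Helix, Rae, 26, 2001, 33, Atlas), (39, Helix, Rae, 26, 2001, 33, Beta), (39, Helix, Rae, 26, 2001, 7, Atlas), (39, Helix, Rae, 26, 2001, 7, Beta), (39, Helix, Rae, 26, 2013, 23, Atlas), (39, Helix, Rae, 26, 2013, 23, Beta), (4, Vega, Cal, 33, 1991, 40, Gamma), (4, Vega, Cal, 33, 1991, 40, Lyra), (4, Vega, Cal, 33, 1991, 40, Orion), (4, Vega, Cal, 33, 1998, 23, Gamma), (4, Vega, Cal, 33, 1998, 23, Lyra), (4, Vega, Cal, 33, 1998, 23, Orion), (4, Vega, Cal, 33, 2014, 27, Gamma), (4, Vega, Cal, 33, 2014, 27, Lyra), (4, Vega, Cal, 33, 2014, 27, Orion), (4, Vega, Cal, 33, 2018, 21, Gamma), (4, Vega, Cal, 33, 2018, 21, Lyra), (4, Vega, Cal, 33, 2018, 21, Orion), (4, Vega, Ivy, 33, 1991, 40, Gamma), (4, Vega, Ivy, 33, 1991, 40, Lyra), (4, Vega, Ivy, 33, 1991, 40, Orion), (4, Vega, Ivy, 33, 1998, 23, Gamma), (4, Vega, Ivy, 33, 1998, 23, Lyra), (4, Vega, Ivy, 33, 1998, 23, Orion), (4, Vega, Ivy, 33, 2014, 27, Gamma), (4, Vega, Ivy, 33, 2014, 27, Lyra), (4, Vega, Ivy, 33, 2014, 27, Orion), (4, Vega, Ivy, 33, 2018, 21, Gamma), (4, Vega, Ivy, 33, 2018, 21, Lyra), (4, Vega, Ivy, 33, 2018, 21, Orion), (4, Vega, Jo, 31, 1991, 40, Gamma), (4, Vega, Jo, 31, 1991, 40, Lyra), (4, Vega, Jo, 31, 1991, 40, Orion), (4, Vega, Jo, 31, 1998, 23, Gamma), (4, Vega, Jo, 31, 1998, 23, Lyra), (4, Vega, Jo, 31, 1998, 23, Orion), (4, Vega, Jo, 31, 2014, 27, Gamma), (4, Vega, Jo, 31, 2014, 27, Lyra), (4, Vega, Jo, 31, 2014, 27, Orion), (4, Vega, Jo, 31, 2018, 21, Gamma), (4, Vega, Jo, 31, 2018, 21, Lyra), (4, Vega, Jo, 31, 2018, 21, Orion), (4, Vega, Pat, 39, 1991, 40, Gamma), (4, Vega, Pat, 39, 1991, 40, Lyra), (4, Vega, Pat, 39, 1991, 40, Orion), (4, Vega, Pat, 39, 1998, 23, Gamma), (4, Vega, Pat, 39, 1998, 23, Lyra), (4, Vega, Pat, 39, 1998, 23, Orion), (4, Vega, Pat, 39, 2014, 27, Gamma), (4, Vega, Pat, 39, 2014, 27, Lyra), (4, Vega, Pat, 39, 2014, 27, Orion), (4, Vega, Pat, 39, 2018, 21, Gamma), (4, Vega, Pat, 39, 2018, 21, Lyra), (4, Vega, Pat, 39, 2018, 21, Orion)}
σ[sid ≥ 35]: keep tuples satisfying sid ≥ 35 → {(4, Vega, Pat, 39, 1991, 40, Gamma), (4, Vega, Pat, 39, 1991, 40, Lyra), (4, Vega, Pat, 39, 1991, 40, Orion), (4, Vega, Pat, 39, 1998, 23, Gamma), (4, Vega, Pat, 39, 1998, 23, Lyra), (4, Vega, Pat, 39, 1998, 23, Orion), (4, Vega, Pat, 39, 2014, 27, Gamma), (4, Vega, Pat, 39, 2014, 27, Lyra), (4, Vega, Pat, 39, 2014, 27, Orion), (4, Vega, Pat, 39, 2018, 21, Gamma), (4, Vega, Pat, 39, 2018, 21, Lyra), (4, Vega, Pat, 39, 2018, 21, Orion)}
σ[role = Vega ∧ year = 1991]: keep tuples satisfying role = Vega ∧ year = 1991 → {(4, Vega, Pat, 39, 1991, 40, Gamma), (4, Vega, Pat, 39, 1991, 40, Lyra), (4, Vega, Pat, 39, 1991, 40, Orion)}
Projecting to sname, title: {(Pat, Gamma), (Pat, Lyra), (Pat, Orion)}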